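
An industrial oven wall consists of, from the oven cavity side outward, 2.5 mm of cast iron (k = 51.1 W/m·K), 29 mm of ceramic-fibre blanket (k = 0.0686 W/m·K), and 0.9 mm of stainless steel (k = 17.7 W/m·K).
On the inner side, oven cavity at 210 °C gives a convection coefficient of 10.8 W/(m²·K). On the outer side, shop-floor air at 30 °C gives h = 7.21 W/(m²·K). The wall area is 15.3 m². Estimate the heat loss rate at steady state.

Series thermal resistances:
R_inner film = 1/(h_i·A) = 1/(10.8×15.3) = 0.006052 K/W
R_cast iron = L/(kA) = 0.0025/(51.1×15.3) = 3.198×10^-6 K/W
R_ceramic-fibre blanket = L/(kA) = 0.029/(0.0686×15.3) = 0.02763 K/W
R_stainless steel = L/(kA) = 0.0009/(17.7×15.3) = 3.323×10^-6 K/W
R_outer film = 1/(h_o·A) = 1/(7.21×15.3) = 0.009065 K/W
R_total = 0.04275 K/W
Q = ΔT / R_total = 180 / 0.04275

Q ≈ 4210 W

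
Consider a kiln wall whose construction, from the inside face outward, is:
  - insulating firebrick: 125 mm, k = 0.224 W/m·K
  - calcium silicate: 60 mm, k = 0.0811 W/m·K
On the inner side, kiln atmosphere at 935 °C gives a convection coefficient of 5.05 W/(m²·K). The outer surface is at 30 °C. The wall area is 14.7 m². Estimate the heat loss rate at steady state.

Q ≈ 8890 W

Thermal resistances in series:
R_inner film = 1/(h_i·A) = 1/(5.05×14.7) = 0.01347 K/W
R_insulating firebrick = L/(kA) = 0.125/(0.224×14.7) = 0.03796 K/W
R_calcium silicate = L/(kA) = 0.06/(0.0811×14.7) = 0.05033 K/W
R_total = 0.1018 K/W
Q = ΔT / R_total = 905 / 0.1018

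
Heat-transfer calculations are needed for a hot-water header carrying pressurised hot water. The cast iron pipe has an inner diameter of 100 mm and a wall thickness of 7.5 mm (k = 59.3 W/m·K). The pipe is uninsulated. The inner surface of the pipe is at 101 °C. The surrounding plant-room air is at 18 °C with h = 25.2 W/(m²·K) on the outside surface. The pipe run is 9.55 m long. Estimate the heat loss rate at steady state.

For a radial system each layer contributes R = ln(r_out/r_in)/(2πkL); films add R = 1/(hA).
R_cast iron pipe wall = ln(57.5/50)/(2π×59.3×9.55) = 3.928×10^-5 K/W
R_outer film = 1/(h_o·2πr_oL) = 1/(25.2×2π×0.0575×9.55) = 0.0115 K/W
R_total = 0.01154 K/W
Q = ΔT/R_total = 83/0.01154

Q ≈ 7190 W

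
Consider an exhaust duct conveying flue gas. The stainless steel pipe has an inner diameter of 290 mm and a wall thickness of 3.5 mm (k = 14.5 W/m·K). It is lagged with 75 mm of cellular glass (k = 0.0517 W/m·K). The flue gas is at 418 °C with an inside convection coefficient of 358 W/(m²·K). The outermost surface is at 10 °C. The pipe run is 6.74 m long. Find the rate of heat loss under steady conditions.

Per-layer cylindrical resistances, series-summed:
R_inner film = 1/(h_i·2πr₁L) = 1/(358×2π×0.145×6.74) = 4.549×10^-4 K/W
R_stainless steel pipe wall = ln(148.5/145)/(2π×14.5×6.74) = 3.884×10^-5 K/W
R_cellular glass = ln(223.5/148.5)/(2π×0.0517×6.74) = 0.1867 K/W
R_total = 0.1872 K/W
Q = ΔT/R_total = 408/0.1872

Q ≈ 2180 W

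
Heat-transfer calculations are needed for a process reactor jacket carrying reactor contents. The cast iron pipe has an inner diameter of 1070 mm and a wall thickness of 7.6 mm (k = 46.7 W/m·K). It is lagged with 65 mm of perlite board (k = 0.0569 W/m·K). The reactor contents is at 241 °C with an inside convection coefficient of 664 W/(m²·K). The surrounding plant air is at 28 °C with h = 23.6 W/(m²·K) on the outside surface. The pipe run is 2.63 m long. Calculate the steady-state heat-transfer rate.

Q ≈ 1710 W

Treating each annulus and film as a series resistance:
R_inner film = 1/(h_i·2πr₁L) = 1/(664×2π×0.535×2.63) = 1.704×10^-4 K/W
R_cast iron pipe wall = ln(542.6/535)/(2π×46.7×2.63) = 1.828×10^-5 K/W
R_perlite board = ln(607.6/542.6)/(2π×0.0569×2.63) = 0.1203 K/W
R_outer film = 1/(h_o·2πr_oL) = 1/(23.6×2π×0.6076×2.63) = 0.00422 K/W
R_total = 0.1247 K/W
Q = ΔT/R_total = 213/0.1247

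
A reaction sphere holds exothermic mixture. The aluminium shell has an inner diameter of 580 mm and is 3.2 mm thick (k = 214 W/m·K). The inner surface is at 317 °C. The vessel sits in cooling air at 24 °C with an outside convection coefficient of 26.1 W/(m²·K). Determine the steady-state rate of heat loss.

Q ≈ 8260 W

For a spherical shell R = (1/r₁ − 1/r₂)/(4πk); film R = 1/(h·4πr²). In series:
R_aluminium shell = (1/0.29 − 1/0.2932)/(4π×214) = 1.399×10^-5 K/W
R_outer film = 1/(h·4πr_o²) = 1/(26.1×4π×0.2932²) = 0.03547 K/W
R_total = 0.03548 K/W
Q = ΔT/R_total = 293/0.03548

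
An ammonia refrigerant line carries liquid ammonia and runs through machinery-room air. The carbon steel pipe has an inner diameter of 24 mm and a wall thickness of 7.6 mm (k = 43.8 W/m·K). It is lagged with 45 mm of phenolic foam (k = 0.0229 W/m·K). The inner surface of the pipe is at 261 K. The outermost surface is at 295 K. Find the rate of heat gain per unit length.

q′ ≈ 4.1 W/m

Treating each annulus and film as a series resistance:
R_carbon steel pipe wall = ln(19.6/12)/(2π×43.8×1) = 0.001783 K/W
R_phenolic foam = ln(64.6/19.6)/(2π×0.0229×1) = 8.289 K/W
R_total = 8.291 K/W
Q = ΔT/R_total = 34/8.291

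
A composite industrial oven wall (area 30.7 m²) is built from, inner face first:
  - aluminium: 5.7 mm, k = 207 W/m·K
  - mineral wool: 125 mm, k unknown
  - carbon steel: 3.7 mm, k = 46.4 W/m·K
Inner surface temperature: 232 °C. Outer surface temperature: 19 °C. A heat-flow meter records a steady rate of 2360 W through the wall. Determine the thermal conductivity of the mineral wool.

k ≈ 0.0451 W/(m·K)

Model the wall as resistances in series:
R_aluminium = L/(kA) = 0.0057/(207×30.7) = 8.969×10^-7 K/W
R_carbon steel = L/(kA) = 0.0037/(46.4×30.7) = 2.597×10^-6 K/W
Sum of known resistances R_other = 3.494×10^-6 K/W
Total R = ΔT/Q = 213/2360 = 0.09025 K/W
R_mineral wool = R_total − R_other = 0.09025 K/W
k = L/(R·A) = 0.125/(0.09025×30.7)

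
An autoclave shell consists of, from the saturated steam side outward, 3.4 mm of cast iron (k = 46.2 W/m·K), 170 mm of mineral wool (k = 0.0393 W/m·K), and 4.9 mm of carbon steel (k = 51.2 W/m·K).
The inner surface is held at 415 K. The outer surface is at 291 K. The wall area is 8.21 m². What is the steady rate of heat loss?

Using the resistance-network approach (series):
R_cast iron = L/(kA) = 0.0034/(46.2×8.21) = 8.964×10^-6 K/W
R_mineral wool = L/(kA) = 0.17/(0.0393×8.21) = 0.5269 K/W
R_carbon steel = L/(kA) = 0.0049/(51.2×8.21) = 1.166×10^-5 K/W
R_total = 0.5269 K/W
Q = ΔT / R_total = 124 / 0.5269

Q ≈ 235 W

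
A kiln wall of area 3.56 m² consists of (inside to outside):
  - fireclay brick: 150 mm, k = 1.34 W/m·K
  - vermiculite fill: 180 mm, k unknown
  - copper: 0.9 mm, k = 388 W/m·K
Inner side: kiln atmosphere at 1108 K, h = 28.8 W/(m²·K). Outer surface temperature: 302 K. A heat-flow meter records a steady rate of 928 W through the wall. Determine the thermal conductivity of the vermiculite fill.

Treating each layer as a thermal resistance in series:
R_inner film = 1/(h_i·A) = 1/(28.8×3.56) = 0.009753 K/W
R_fireclay brick = L/(kA) = 0.15/(1.34×3.56) = 0.03144 K/W
R_copper = L/(kA) = 0.0009/(388×3.56) = 6.516×10^-7 K/W
Sum of known resistances R_other = 0.0412 K/W
Total R = ΔT/Q = 806/928 = 0.8685 K/W
R_vermiculite fill = R_total − R_other = 0.8273 K/W
k = L/(R·A) = 0.18/(0.8273×3.56)

k ≈ 0.0611 W/(m·K)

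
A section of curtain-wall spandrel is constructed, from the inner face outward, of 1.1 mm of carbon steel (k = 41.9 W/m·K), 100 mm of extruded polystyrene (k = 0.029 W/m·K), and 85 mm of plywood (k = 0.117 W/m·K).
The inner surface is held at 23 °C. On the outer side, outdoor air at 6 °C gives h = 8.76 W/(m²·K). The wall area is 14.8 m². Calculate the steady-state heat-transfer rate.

Q ≈ 58.7 W

Using the resistance-network approach (series):
R_carbon steel = L/(kA) = 0.0011/(41.9×14.8) = 1.774×10^-6 K/W
R_extruded polystyrene = L/(kA) = 0.1/(0.029×14.8) = 0.233 K/W
R_plywood = L/(kA) = 0.085/(0.117×14.8) = 0.04909 K/W
R_outer film = 1/(h_o·A) = 1/(8.76×14.8) = 0.007713 K/W
R_total = 0.2898 K/W
Q = ΔT / R_total = 17 / 0.2898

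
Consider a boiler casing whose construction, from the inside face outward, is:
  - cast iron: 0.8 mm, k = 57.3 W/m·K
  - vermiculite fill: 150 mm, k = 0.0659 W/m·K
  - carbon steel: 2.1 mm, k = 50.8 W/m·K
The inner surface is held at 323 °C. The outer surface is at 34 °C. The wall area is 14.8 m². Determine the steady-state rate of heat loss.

Using the resistance-network approach (series):
R_cast iron = L/(kA) = 0.0008/(57.3×14.8) = 9.434×10^-7 K/W
R_vermiculite fill = L/(kA) = 0.15/(0.0659×14.8) = 0.1538 K/W
R_carbon steel = L/(kA) = 0.0021/(50.8×14.8) = 2.793×10^-6 K/W
R_total = 0.1538 K/W
Q = ΔT / R_total = 289 / 0.1538

Q ≈ 1880 W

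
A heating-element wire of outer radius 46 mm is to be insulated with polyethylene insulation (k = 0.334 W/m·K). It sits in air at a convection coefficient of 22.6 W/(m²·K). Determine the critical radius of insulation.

For a cylinder r_cr = k/h = 0.334/22.6
r_cr = 14.8 mm; since the bare radius (46 mm) is above r_cr, any added insulation will reduce heat loss.

r_cr ≈ 14.8 mm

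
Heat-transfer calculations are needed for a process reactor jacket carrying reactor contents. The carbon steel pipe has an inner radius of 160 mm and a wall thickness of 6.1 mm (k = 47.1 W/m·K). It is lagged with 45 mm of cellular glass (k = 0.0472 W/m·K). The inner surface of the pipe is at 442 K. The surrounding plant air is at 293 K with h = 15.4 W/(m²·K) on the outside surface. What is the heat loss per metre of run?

Treating each annulus and film as a series resistance:
R_carbon steel pipe wall = ln(166.1/160)/(2π×47.1×1) = 1.264×10^-4 K/W
R_cellular glass = ln(211.1/166.1)/(2π×0.0472×1) = 0.8084 K/W
R_outer film = 1/(h_o·2πr_oL) = 1/(15.4×2π×0.2111×1) = 0.04896 K/W
R_total = 0.8575 K/W
Q = ΔT/R_total = 149/0.8575

q′ ≈ 174 W/m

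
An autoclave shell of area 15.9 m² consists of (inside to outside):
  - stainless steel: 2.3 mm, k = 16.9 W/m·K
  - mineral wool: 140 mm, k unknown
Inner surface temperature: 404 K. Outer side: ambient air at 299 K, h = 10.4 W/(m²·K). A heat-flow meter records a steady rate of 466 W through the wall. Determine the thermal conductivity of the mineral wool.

k ≈ 0.0402 W/(m·K)

Model the wall as resistances in series:
R_stainless steel = L/(kA) = 0.0023/(16.9×15.9) = 8.559×10^-6 K/W
R_outer film = 1/(h_o·A) = 1/(10.4×15.9) = 0.006047 K/W
Sum of known resistances R_other = 0.006056 K/W
Total R = ΔT/Q = 105/466 = 0.2253 K/W
R_mineral wool = R_total − R_other = 0.2193 K/W
k = L/(R·A) = 0.14/(0.2193×15.9)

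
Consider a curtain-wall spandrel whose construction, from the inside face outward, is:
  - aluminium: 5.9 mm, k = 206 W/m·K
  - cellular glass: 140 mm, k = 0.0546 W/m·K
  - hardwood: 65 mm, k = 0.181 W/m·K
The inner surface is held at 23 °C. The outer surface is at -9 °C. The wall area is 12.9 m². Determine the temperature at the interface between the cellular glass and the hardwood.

T ≈ -5.07 °C

Series thermal resistances:
R_aluminium = L/(kA) = 0.0059/(206×12.9) = 2.22×10^-6 K/W
R_cellular glass = L/(kA) = 0.14/(0.0546×12.9) = 0.1988 K/W
R_hardwood = L/(kA) = 0.065/(0.181×12.9) = 0.02784 K/W
R_total = 0.2266 K/W;  Q = ΔT/R_total = 32/0.2266 = 141.2 W
T_interface = T_inner − Q·ΣR(inner→interface) = 23 − 141×0.1988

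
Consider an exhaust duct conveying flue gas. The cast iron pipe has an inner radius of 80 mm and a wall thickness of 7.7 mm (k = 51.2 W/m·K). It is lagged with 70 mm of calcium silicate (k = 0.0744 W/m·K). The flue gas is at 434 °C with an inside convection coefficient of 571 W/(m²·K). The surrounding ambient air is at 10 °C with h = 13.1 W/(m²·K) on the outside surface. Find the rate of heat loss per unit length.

Per-layer cylindrical resistances, series-summed:
R_inner film = 1/(h_i·2πr₁L) = 1/(571×2π×0.08×1) = 0.003484 K/W
R_cast iron pipe wall = ln(87.7/80)/(2π×51.2×1) = 2.857×10^-4 K/W
R_calcium silicate = ln(157.7/87.7)/(2π×0.0744×1) = 1.255 K/W
R_outer film = 1/(h_o·2πr_oL) = 1/(13.1×2π×0.1577×1) = 0.07704 K/W
R_total = 1.336 K/W
Q = ΔT/R_total = 424/1.336

q′ ≈ 317 W/m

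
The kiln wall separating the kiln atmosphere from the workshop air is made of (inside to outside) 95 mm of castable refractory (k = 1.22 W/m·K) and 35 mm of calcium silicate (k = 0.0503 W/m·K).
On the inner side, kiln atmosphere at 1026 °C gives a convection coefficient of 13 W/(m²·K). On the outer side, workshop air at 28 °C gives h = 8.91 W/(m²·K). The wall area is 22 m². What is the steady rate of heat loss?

Q ≈ 22800 W

Treating each layer as a thermal resistance in series:
R_inner film = 1/(h_i·A) = 1/(13×22) = 0.003497 K/W
R_castable refractory = L/(kA) = 0.095/(1.22×22) = 0.003539 K/W
R_calcium silicate = L/(kA) = 0.035/(0.0503×22) = 0.03163 K/W
R_outer film = 1/(h_o·A) = 1/(8.91×22) = 0.005102 K/W
R_total = 0.04377 K/W
Q = ΔT / R_total = 998 / 0.04377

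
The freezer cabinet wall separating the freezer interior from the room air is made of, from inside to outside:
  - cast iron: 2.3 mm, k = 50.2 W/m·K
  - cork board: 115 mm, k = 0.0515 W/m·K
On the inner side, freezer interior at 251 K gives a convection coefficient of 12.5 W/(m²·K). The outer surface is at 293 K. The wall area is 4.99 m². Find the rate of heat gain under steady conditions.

Q ≈ 90.6 W

Series thermal resistances:
R_inner film = 1/(h_i·A) = 1/(12.5×4.99) = 0.01603 K/W
R_cast iron = L/(kA) = 0.0023/(50.2×4.99) = 9.182×10^-6 K/W
R_cork board = L/(kA) = 0.115/(0.0515×4.99) = 0.4475 K/W
R_total = 0.4635 K/W
Q = ΔT / R_total = 42 / 0.4635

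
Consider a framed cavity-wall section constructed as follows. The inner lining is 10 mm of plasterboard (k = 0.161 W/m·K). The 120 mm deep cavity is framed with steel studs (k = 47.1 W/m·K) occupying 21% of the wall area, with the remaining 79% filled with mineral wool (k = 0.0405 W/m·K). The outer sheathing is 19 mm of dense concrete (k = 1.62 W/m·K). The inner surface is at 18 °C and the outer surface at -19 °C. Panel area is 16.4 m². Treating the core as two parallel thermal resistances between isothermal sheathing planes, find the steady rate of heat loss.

Sheathing layers in series; stud and cavity paths in parallel between them.
R_inner = 0.01/(0.161×16.4) = 0.003787 K/W
R_stud  = 0.12/(47.1×0.21×16.4) = 7.398×10^-4 K/W
R_cav   = 0.12/(0.0405×0.79×16.4) = 0.2287 K/W
1/R_core = 1/R_stud + 1/R_cav → R_core = 7.374×10^-4 K/W
R_outer = 0.019/(1.62×16.4) = 7.151×10^-4 K/W
R_total = 0.00524 K/W
Q = ΔT/R_total = 37/0.00524

Q ≈ 7060 W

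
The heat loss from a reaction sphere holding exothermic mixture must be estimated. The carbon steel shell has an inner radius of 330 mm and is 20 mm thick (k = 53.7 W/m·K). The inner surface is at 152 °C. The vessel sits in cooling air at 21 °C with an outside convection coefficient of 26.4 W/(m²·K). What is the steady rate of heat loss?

Q ≈ 5270 W

Spherical conduction: R = (1/r_in − 1/r_out)/(4πk) per layer; series-sum.
R_carbon steel shell = (1/0.33 − 1/0.35)/(4π×53.7) = 2.566×10^-4 K/W
R_outer film = 1/(h·4πr_o²) = 1/(26.4×4π×0.35²) = 0.02461 K/W
R_total = 0.02486 K/W
Q = ΔT/R_total = 131/0.02486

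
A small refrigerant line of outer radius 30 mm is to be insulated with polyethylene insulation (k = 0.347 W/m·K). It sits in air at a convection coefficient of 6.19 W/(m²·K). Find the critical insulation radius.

r_cr ≈ 56.1 mm

For a cylinder r_cr = k/h = 0.347/6.19
r_cr = 56.1 mm; since the bare radius (30 mm) is below r_cr, adding a thin layer of insulation will *increase* heat loss.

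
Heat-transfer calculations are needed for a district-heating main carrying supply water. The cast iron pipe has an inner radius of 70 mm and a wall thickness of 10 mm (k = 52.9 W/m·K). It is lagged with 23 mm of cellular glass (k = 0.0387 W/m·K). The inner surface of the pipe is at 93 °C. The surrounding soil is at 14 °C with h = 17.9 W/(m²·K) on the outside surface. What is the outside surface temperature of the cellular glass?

T ≈ 20.1 °C

Cylindrical conduction, so R = ln(r₂/r₁)/(2πkL) per layer, in series:
R_cast iron pipe wall = ln(80/70)/(2π×52.9×1) = 4.017×10^-4 K/W
R_cellular glass = ln(103/80)/(2π×0.0387×1) = 1.039 K/W
R_outer film = 1/(h_o·2πr_oL) = 1/(17.9×2π×0.103×1) = 0.08632 K/W
R_total = 1.126 K/W
Q = ΔT/R_total = 79/1.126
Q = 70.2 W/m
T_interface = T_inner − Q·ΣR(inner→interface) = 93 − 70.2×1.04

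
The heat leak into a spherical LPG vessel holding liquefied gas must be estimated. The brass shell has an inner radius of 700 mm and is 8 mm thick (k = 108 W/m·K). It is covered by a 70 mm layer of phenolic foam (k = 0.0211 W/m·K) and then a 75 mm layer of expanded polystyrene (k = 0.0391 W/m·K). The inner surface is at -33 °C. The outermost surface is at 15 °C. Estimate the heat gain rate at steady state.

Q ≈ 67.7 W

Each spherical layer contributes R = (1/r_i − 1/r_o)/(4πk):
R_brass shell = (1/0.7 − 1/0.708)/(4π×108) = 1.189×10^-5 K/W
R_phenolic foam = (1/0.708 − 1/0.778)/(4π×0.0211) = 0.4793 K/W
R_expanded polystyrene = (1/0.778 − 1/0.853)/(4π×0.0391) = 0.23 K/W
R_total = 0.7093 K/W
Q = ΔT/R_total = 48/0.7093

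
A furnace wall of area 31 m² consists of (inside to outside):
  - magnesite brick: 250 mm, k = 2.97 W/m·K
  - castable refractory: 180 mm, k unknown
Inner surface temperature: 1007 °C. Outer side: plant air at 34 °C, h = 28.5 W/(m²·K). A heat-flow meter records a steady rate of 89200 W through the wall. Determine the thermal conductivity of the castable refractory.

Using the resistance-network approach (series):
R_magnesite brick = L/(kA) = 0.25/(2.97×31) = 0.002715 K/W
R_outer film = 1/(h_o·A) = 1/(28.5×31) = 0.001132 K/W
Sum of known resistances R_other = 0.003847 K/W
Total R = ΔT/Q = 973/89200 = 0.01091 K/W
R_castable refractory = R_total − R_other = 0.007061 K/W
k = L/(R·A) = 0.18/(0.007061×31)

k ≈ 0.822 W/(m·K)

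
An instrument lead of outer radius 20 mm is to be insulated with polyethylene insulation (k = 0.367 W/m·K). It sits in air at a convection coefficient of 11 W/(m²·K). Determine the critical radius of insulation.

r_cr ≈ 33.4 mm

For a cylinder r_cr = k/h = 0.367/11
r_cr = 33.4 mm; since the bare radius (20 mm) is below r_cr, adding a thin layer of insulation will *increase* heat loss.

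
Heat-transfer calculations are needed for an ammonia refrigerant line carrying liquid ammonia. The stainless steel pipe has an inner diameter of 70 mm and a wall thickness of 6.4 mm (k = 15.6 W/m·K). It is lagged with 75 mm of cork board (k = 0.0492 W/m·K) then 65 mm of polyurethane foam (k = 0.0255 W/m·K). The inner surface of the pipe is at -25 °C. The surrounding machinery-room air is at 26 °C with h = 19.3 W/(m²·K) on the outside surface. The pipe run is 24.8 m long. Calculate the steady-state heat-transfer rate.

Q ≈ 205 W

Per-layer cylindrical resistances, series-summed:
R_stainless steel pipe wall = ln(41.4/35)/(2π×15.6×24.8) = 6.908×10^-5 K/W
R_cork board = ln(116.4/41.4)/(2π×0.0492×24.8) = 0.1348 K/W
R_polyurethane foam = ln(181.4/116.4)/(2π×0.0255×24.8) = 0.1117 K/W
R_outer film = 1/(h_o·2πr_oL) = 1/(19.3×2π×0.1814×24.8) = 0.001833 K/W
R_total = 0.2484 K/W
Q = ΔT/R_total = 51/0.2484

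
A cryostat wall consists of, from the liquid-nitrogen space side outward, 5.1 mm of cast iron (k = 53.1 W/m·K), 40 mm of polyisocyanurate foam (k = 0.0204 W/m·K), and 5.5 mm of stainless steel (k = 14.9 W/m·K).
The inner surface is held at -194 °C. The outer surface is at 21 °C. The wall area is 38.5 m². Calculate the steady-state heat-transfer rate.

Model the wall as resistances in series:
R_cast iron = L/(kA) = 0.0051/(53.1×38.5) = 2.495×10^-6 K/W
R_polyisocyanurate foam = L/(kA) = 0.04/(0.0204×38.5) = 0.05093 K/W
R_stainless steel = L/(kA) = 0.0055/(14.9×38.5) = 9.588×10^-6 K/W
R_total = 0.05094 K/W
Q = ΔT / R_total = 215 / 0.05094

Q ≈ 4220 W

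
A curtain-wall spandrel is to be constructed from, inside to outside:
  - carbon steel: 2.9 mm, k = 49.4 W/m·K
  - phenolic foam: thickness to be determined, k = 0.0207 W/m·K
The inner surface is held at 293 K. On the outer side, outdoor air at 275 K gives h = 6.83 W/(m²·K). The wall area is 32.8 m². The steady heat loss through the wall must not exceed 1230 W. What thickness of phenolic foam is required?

L ≈ 6.9 mm

Using the resistance-network approach (series):
R_carbon steel = L/(kA) = 0.0029/(49.4×32.8) = 1.79×10^-6 K/W
R_outer film = 1/(h_o·A) = 1/(6.83×32.8) = 0.004464 K/W
Sum of the known resistances R_other = 0.004466 K/W
Required total resistance R_tot = ΔT/Q_allow = 18/1230 = 0.01463 K/W
R_phenolic foam = R_tot − R_other = 0.01017 K/W
L = R·k·A = 0.01017×0.0207×32.8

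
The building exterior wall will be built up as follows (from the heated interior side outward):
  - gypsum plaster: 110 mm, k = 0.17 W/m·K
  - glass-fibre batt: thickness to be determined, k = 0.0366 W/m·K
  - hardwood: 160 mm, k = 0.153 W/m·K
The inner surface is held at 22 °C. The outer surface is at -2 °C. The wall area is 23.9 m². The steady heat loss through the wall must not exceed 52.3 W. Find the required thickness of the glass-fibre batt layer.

Model the wall as resistances in series:
R_gypsum plaster = L/(kA) = 0.11/(0.17×23.9) = 0.02707 K/W
R_hardwood = L/(kA) = 0.16/(0.153×23.9) = 0.04376 K/W
Sum of the known resistances R_other = 0.07083 K/W
Required total resistance R_tot = ΔT/Q_allow = 24/52.3 = 0.4589 K/W
R_glass-fibre batt = R_tot − R_other = 0.3881 K/W
L = R·k·A = 0.3881×0.0366×23.9

L ≈ 339 mm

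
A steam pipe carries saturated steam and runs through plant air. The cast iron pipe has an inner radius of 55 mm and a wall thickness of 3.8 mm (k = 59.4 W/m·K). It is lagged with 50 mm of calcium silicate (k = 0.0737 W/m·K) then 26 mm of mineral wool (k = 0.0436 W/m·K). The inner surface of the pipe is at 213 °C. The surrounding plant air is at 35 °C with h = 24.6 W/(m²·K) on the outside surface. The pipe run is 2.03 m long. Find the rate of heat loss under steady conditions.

For a radial system each layer contributes R = ln(r_out/r_in)/(2πkL); films add R = 1/(hA).
R_cast iron pipe wall = ln(58.8/55)/(2π×59.4×2.03) = 8.818×10^-5 K/W
R_calcium silicate = ln(108.8/58.8)/(2π×0.0737×2.03) = 0.6546 K/W
R_mineral wool = ln(134.8/108.8)/(2π×0.0436×2.03) = 0.3853 K/W
R_outer film = 1/(h_o·2πr_oL) = 1/(24.6×2π×0.1348×2.03) = 0.02364 K/W
R_total = 1.064 K/W
Q = ΔT/R_total = 178/1.064

Q ≈ 167 W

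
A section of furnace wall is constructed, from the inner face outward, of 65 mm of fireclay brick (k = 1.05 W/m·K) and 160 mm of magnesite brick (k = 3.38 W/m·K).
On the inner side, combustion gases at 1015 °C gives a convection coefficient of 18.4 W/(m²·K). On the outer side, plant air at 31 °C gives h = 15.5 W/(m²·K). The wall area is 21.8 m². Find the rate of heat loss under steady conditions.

Q ≈ 94000 W

Series thermal resistances:
R_inner film = 1/(h_i·A) = 1/(18.4×21.8) = 0.002493 K/W
R_fireclay brick = L/(kA) = 0.065/(1.05×21.8) = 0.00284 K/W
R_magnesite brick = L/(kA) = 0.16/(3.38×21.8) = 0.002171 K/W
R_outer film = 1/(h_o·A) = 1/(15.5×21.8) = 0.002959 K/W
R_total = 0.01046 K/W
Q = ΔT / R_total = 984 / 0.01046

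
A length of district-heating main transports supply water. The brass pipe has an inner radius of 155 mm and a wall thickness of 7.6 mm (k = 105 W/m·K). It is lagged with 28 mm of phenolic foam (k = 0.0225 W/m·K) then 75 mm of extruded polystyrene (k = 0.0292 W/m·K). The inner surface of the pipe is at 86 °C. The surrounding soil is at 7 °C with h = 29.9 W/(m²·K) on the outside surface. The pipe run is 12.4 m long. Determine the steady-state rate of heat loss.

Q ≈ 332 W

For a radial system each layer contributes R = ln(r_out/r_in)/(2πkL); films add R = 1/(hA).
R_brass pipe wall = ln(162.6/155)/(2π×105×12.4) = 5.851×10^-6 K/W
R_phenolic foam = ln(190.6/162.6)/(2π×0.0225×12.4) = 0.09063 K/W
R_extruded polystyrene = ln(265.6/190.6)/(2π×0.0292×12.4) = 0.1459 K/W
R_outer film = 1/(h_o·2πr_oL) = 1/(29.9×2π×0.2656×12.4) = 0.001616 K/W
R_total = 0.2381 K/W
Q = ΔT/R_total = 79/0.2381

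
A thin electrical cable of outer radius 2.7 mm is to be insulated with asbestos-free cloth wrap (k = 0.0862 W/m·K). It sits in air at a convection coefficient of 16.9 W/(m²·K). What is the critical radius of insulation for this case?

r_cr ≈ 5.1 mm

For a cylinder r_cr = k/h = 0.0862/16.9
r_cr = 5.1 mm; since the bare radius (2.7 mm) is below r_cr, adding a thin layer of insulation will *increase* heat loss.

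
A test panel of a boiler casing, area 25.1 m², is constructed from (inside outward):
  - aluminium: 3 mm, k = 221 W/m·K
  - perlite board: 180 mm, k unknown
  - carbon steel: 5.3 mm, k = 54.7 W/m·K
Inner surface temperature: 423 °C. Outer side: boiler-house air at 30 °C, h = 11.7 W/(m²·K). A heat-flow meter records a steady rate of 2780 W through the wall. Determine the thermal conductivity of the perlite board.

k ≈ 0.052 W/(m·K)

Using the resistance-network approach (series):
R_aluminium = L/(kA) = 0.003/(221×25.1) = 5.408×10^-7 K/W
R_carbon steel = L/(kA) = 0.0053/(54.7×25.1) = 3.86×10^-6 K/W
R_outer film = 1/(h_o·A) = 1/(11.7×25.1) = 0.003405 K/W
Sum of known resistances R_other = 0.00341 K/W
Total R = ΔT/Q = 393/2780 = 0.1414 K/W
R_perlite board = R_total − R_other = 0.138 K/W
k = L/(R·A) = 0.18/(0.138×25.1)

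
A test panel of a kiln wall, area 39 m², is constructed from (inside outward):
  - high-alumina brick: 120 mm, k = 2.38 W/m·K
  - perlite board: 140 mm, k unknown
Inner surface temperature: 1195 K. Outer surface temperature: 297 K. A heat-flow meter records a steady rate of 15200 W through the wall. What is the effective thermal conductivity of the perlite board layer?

Thermal resistances in series:
R_high-alumina brick = L/(kA) = 0.12/(2.38×39) = 0.001293 K/W
Sum of known resistances R_other = 0.001293 K/W
Total R = ΔT/Q = 898/15200 = 0.05908 K/W
R_perlite board = R_total − R_other = 0.05779 K/W
k = L/(R·A) = 0.14/(0.05779×39)

k ≈ 0.0621 W/(m·K)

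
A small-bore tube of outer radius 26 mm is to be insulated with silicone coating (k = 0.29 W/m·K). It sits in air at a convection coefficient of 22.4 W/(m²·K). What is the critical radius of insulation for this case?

For a cylinder r_cr = k/h = 0.29/22.4
r_cr = 12.9 mm; since the bare radius (26 mm) is above r_cr, any added insulation will reduce heat loss.

r_cr ≈ 12.9 mm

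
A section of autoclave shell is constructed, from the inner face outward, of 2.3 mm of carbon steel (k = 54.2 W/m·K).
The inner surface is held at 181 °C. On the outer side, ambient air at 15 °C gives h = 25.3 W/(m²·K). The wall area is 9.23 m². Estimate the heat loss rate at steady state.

Model the wall as resistances in series:
R_carbon steel = L/(kA) = 0.0023/(54.2×9.23) = 4.598×10^-6 K/W
R_outer film = 1/(h_o·A) = 1/(25.3×9.23) = 0.004282 K/W
R_total = 0.004287 K/W
Q = ΔT / R_total = 166 / 0.004287

Q ≈ 38700 W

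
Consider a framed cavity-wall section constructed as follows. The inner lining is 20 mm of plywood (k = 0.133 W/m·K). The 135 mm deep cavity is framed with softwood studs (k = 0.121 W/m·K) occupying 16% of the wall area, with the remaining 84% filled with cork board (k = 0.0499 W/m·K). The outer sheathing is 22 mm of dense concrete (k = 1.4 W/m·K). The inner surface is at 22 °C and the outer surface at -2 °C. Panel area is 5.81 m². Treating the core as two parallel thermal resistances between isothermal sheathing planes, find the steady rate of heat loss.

Q ≈ 58.9 W

Sheathing layers in series; stud and cavity paths in parallel between them.
R_inner = 0.02/(0.133×5.81) = 0.02588 K/W
R_stud  = 0.135/(0.121×0.16×5.81) = 1.2 K/W
R_cav   = 0.135/(0.0499×0.84×5.81) = 0.5543 K/W
1/R_core = 1/R_stud + 1/R_cav → R_core = 0.3792 K/W
R_outer = 0.022/(1.4×5.81) = 0.002705 K/W
R_total = 0.4078 K/W
Q = ΔT/R_total = 24/0.4078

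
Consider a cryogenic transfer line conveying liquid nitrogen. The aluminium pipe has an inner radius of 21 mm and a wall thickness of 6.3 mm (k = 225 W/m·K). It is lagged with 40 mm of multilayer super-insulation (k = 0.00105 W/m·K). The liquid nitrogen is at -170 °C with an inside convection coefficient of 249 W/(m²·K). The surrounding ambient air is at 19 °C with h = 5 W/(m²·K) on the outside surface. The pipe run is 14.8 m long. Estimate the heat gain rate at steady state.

For a radial system each layer contributes R = ln(r_out/r_in)/(2πkL); films add R = 1/(hA).
R_inner film = 1/(h_i·2πr₁L) = 1/(249×2π×0.021×14.8) = 0.002057 K/W
R_aluminium pipe wall = ln(27.3/21)/(2π×225×14.8) = 1.254×10^-5 K/W
R_multilayer super-insulation = ln(67.3/27.3)/(2π×0.00105×14.8) = 9.241 K/W
R_outer film = 1/(h_o·2πr_oL) = 1/(5×2π×0.0673×14.8) = 0.03196 K/W
R_total = 9.275 K/W
Q = ΔT/R_total = 189/9.275

Q ≈ 20.4 W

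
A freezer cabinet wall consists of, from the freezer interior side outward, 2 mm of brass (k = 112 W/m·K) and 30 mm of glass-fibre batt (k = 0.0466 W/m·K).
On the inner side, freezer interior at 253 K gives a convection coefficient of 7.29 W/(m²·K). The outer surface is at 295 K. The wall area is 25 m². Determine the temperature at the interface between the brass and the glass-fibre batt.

T ≈ 260 K

Series thermal resistances:
R_inner film = 1/(h_i·A) = 1/(7.29×25) = 0.005487 K/W
R_brass = L/(kA) = 0.002/(112×25) = 7.143×10^-7 K/W
R_glass-fibre batt = L/(kA) = 0.03/(0.0466×25) = 0.02575 K/W
R_total = 0.03124 K/W;  Q = ΔT/R_total = 42/0.03124 = 1344 W
T_interface = T_inner + Q·ΣR(inner→interface) = 253 + 1340×0.005488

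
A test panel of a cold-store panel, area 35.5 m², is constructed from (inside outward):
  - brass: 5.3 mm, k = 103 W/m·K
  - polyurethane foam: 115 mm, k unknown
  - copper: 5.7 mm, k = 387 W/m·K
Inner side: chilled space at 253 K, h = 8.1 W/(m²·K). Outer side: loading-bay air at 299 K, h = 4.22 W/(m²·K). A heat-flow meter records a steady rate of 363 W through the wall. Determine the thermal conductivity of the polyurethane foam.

k ≈ 0.0278 W/(m·K)

Series thermal resistances:
R_inner film = 1/(h_i·A) = 1/(8.1×35.5) = 0.003478 K/W
R_brass = L/(kA) = 0.0053/(103×35.5) = 1.449×10^-6 K/W
R_copper = L/(kA) = 0.0057/(387×35.5) = 4.149×10^-7 K/W
R_outer film = 1/(h_o·A) = 1/(4.22×35.5) = 0.006675 K/W
Sum of known resistances R_other = 0.01015 K/W
Total R = ΔT/Q = 46/363 = 0.1267 K/W
R_polyurethane foam = R_total − R_other = 0.1166 K/W
k = L/(R·A) = 0.115/(0.1166×35.5)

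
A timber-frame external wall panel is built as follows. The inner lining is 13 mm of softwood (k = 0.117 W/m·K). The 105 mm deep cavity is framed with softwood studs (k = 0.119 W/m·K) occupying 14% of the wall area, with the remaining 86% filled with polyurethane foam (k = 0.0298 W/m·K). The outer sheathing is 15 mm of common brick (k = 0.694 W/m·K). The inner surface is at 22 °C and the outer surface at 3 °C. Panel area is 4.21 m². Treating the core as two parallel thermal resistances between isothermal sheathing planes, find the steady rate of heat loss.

Q ≈ 30.6 W

Sheathing layers in series; stud and cavity paths in parallel between them.
R_inner = 0.013/(0.117×4.21) = 0.02639 K/W
R_stud  = 0.105/(0.119×0.14×4.21) = 1.497 K/W
R_cav   = 0.105/(0.0298×0.86×4.21) = 0.9732 K/W
1/R_core = 1/R_stud + 1/R_cav → R_core = 0.5898 K/W
R_outer = 0.015/(0.694×4.21) = 0.005134 K/W
R_total = 0.6213 K/W
Q = ΔT/R_total = 19/0.6213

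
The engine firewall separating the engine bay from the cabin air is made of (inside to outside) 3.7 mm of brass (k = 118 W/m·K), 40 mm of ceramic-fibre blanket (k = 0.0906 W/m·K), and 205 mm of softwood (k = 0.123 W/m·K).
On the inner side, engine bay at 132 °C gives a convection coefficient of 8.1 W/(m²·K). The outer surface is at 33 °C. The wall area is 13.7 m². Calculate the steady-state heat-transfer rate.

Q ≈ 608 W

Treating each layer as a thermal resistance in series:
R_inner film = 1/(h_i·A) = 1/(8.1×13.7) = 0.009011 K/W
R_brass = L/(kA) = 0.0037/(118×13.7) = 2.289×10^-6 K/W
R_ceramic-fibre blanket = L/(kA) = 0.04/(0.0906×13.7) = 0.03223 K/W
R_softwood = L/(kA) = 0.205/(0.123×13.7) = 0.1217 K/W
R_total = 0.1629 K/W
Q = ΔT / R_total = 99 / 0.1629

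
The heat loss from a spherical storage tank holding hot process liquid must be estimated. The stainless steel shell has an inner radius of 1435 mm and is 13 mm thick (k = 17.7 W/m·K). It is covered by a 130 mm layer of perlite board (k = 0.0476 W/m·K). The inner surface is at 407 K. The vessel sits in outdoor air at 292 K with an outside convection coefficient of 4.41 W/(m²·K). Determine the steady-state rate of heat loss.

Q ≈ 1120 W

Spherical conduction: R = (1/r_in − 1/r_out)/(4πk) per layer; series-sum.
R_stainless steel shell = (1/1.435 − 1/1.448)/(4π×17.7) = 2.813×10^-5 K/W
R_perlite board = (1/1.448 − 1/1.578)/(4π×0.0476) = 0.09512 K/W
R_outer film = 1/(h·4πr_o²) = 1/(4.41×4π×1.578²) = 0.007247 K/W
R_total = 0.1024 K/W
Q = ΔT/R_total = 115/0.1024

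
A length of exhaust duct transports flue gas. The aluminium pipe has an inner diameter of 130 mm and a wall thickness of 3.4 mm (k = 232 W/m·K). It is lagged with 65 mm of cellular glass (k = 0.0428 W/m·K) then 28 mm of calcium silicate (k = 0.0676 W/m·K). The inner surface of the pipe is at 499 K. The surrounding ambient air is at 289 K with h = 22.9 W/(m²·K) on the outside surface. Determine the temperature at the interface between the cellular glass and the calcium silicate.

For a radial system each layer contributes R = ln(r_out/r_in)/(2πkL); films add R = 1/(hA).
R_aluminium pipe wall = ln(68.4/65)/(2π×232×1) = 3.498×10^-5 K/W
R_cellular glass = ln(133.4/68.4)/(2π×0.0428×1) = 2.484 K/W
R_calcium silicate = ln(161.4/133.4)/(2π×0.0676×1) = 0.4486 K/W
R_outer film = 1/(h_o·2πr_oL) = 1/(22.9×2π×0.1614×1) = 0.04306 K/W
R_total = 2.976 K/W
Q = ΔT/R_total = 210/2.976
Q = 70.6 W/m
T_interface = T_inner − Q·ΣR(inner→interface) = 499 − 70.6×2.484

T ≈ 324 K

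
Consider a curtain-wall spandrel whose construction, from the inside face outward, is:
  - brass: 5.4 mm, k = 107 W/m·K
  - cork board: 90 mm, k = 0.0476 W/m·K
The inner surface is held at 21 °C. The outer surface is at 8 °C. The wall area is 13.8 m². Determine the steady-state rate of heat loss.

Using the resistance-network approach (series):
R_brass = L/(kA) = 0.0054/(107×13.8) = 3.657×10^-6 K/W
R_cork board = L/(kA) = 0.09/(0.0476×13.8) = 0.137 K/W
R_total = 0.137 K/W
Q = ΔT / R_total = 13 / 0.137

Q ≈ 94.9 W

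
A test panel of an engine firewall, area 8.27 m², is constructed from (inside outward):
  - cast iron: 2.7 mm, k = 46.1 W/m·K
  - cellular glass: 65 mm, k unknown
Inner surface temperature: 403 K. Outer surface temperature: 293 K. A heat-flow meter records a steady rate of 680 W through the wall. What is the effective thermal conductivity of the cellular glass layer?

k ≈ 0.0486 W/(m·K)

Model the wall as resistances in series:
R_cast iron = L/(kA) = 0.0027/(46.1×8.27) = 7.082×10^-6 K/W
Sum of known resistances R_other = 7.082×10^-6 K/W
Total R = ΔT/Q = 110/680 = 0.1618 K/W
R_cellular glass = R_total − R_other = 0.1618 K/W
k = L/(R·A) = 0.065/(0.1618×8.27)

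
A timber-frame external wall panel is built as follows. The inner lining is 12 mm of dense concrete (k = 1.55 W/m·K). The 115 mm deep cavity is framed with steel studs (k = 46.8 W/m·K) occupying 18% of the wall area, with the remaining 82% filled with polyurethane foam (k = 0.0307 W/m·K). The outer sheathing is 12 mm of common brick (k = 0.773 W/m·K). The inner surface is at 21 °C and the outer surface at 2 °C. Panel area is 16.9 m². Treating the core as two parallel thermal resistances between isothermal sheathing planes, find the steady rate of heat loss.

Q ≈ 8710 W

Sheathing layers in series; stud and cavity paths in parallel between them.
R_inner = 0.012/(1.55×16.9) = 4.581×10^-4 K/W
R_stud  = 0.115/(46.8×0.18×16.9) = 8.078×10^-4 K/W
R_cav   = 0.115/(0.0307×0.82×16.9) = 0.2703 K/W
1/R_core = 1/R_stud + 1/R_cav → R_core = 8.054×10^-4 K/W
R_outer = 0.012/(0.773×16.9) = 9.186×10^-4 K/W
R_total = 0.002182 K/W
Q = ΔT/R_total = 19/0.002182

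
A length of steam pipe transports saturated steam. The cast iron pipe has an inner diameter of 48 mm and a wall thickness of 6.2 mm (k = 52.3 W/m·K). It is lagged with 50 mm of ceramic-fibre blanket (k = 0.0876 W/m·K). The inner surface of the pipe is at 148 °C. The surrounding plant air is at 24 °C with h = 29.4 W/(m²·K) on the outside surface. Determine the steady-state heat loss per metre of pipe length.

Cylindrical conduction, so R = ln(r₂/r₁)/(2πkL) per layer, in series:
R_cast iron pipe wall = ln(30.2/24)/(2π×52.3×1) = 6.993×10^-4 K/W
R_ceramic-fibre blanket = ln(80.2/30.2)/(2π×0.0876×1) = 1.774 K/W
R_outer film = 1/(h_o·2πr_oL) = 1/(29.4×2π×0.0802×1) = 0.0675 K/W
R_total = 1.843 K/W
Q = ΔT/R_total = 124/1.843

q′ ≈ 67.3 W/m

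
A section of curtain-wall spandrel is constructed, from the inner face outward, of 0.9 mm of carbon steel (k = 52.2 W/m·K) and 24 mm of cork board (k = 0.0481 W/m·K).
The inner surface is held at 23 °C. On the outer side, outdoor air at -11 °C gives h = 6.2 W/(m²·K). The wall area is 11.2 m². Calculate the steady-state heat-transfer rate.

Model the wall as resistances in series:
R_carbon steel = L/(kA) = 0.0009/(52.2×11.2) = 1.539×10^-6 K/W
R_cork board = L/(kA) = 0.024/(0.0481×11.2) = 0.04455 K/W
R_outer film = 1/(h_o·A) = 1/(6.2×11.2) = 0.0144 K/W
R_total = 0.05895 K/W
Q = ΔT / R_total = 34 / 0.05895

Q ≈ 577 W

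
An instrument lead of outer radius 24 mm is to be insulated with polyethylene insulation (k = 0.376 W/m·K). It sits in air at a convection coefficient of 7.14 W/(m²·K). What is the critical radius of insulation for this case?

r_cr ≈ 52.7 mm

For a cylinder r_cr = k/h = 0.376/7.14
r_cr = 52.7 mm; since the bare radius (24 mm) is below r_cr, adding a thin layer of insulation will *increase* heat loss.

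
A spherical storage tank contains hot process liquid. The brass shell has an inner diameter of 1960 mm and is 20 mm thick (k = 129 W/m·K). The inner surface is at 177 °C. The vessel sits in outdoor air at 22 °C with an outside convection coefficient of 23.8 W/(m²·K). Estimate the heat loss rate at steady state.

Q ≈ 46200 W

Spherical conduction: R = (1/r_in − 1/r_out)/(4πk) per layer; series-sum.
R_brass shell = (1/0.98 − 1/1)/(4π×129) = 1.259×10^-5 K/W
R_outer film = 1/(h·4πr_o²) = 1/(23.8×4π×1²) = 0.003344 K/W
R_total = 0.003356 K/W
Q = ΔT/R_total = 155/0.003356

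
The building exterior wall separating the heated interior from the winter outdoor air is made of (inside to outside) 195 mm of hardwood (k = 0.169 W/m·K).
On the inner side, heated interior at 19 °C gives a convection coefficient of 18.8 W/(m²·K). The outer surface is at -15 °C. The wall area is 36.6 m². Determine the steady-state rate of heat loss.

Series thermal resistances:
R_inner film = 1/(h_i·A) = 1/(18.8×36.6) = 0.001453 K/W
R_hardwood = L/(kA) = 0.195/(0.169×36.6) = 0.03153 K/W
R_total = 0.03298 K/W
Q = ΔT / R_total = 34 / 0.03298

Q ≈ 1030 W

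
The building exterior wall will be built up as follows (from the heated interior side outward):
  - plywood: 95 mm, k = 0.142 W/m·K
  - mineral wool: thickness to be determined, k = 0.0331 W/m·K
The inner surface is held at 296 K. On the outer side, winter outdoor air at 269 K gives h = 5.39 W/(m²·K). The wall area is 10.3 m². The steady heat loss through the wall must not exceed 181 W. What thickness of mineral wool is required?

Series thermal resistances:
R_plywood = L/(kA) = 0.095/(0.142×10.3) = 0.06495 K/W
R_outer film = 1/(h_o·A) = 1/(5.39×10.3) = 0.01801 K/W
Sum of the known resistances R_other = 0.08297 K/W
Required total resistance R_tot = ΔT/Q_allow = 27/181 = 0.1492 K/W
R_mineral wool = R_tot − R_other = 0.06621 K/W
L = R·k·A = 0.06621×0.0331×10.3

L ≈ 22.6 mm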